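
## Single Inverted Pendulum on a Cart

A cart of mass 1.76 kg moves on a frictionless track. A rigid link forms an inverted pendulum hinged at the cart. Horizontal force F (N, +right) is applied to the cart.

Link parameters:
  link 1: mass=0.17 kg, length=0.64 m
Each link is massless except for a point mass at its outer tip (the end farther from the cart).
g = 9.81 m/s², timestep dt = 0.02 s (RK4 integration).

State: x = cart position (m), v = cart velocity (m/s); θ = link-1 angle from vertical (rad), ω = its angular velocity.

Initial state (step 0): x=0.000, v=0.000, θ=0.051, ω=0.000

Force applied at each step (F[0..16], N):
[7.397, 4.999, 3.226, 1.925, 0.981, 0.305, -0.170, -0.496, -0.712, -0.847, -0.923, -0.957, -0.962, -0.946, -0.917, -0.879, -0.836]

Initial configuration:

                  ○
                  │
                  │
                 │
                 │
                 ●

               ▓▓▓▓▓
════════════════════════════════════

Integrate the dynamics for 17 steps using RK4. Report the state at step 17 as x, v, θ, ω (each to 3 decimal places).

Answer: x=0.054, v=0.110, θ=-0.007, ω=-0.071

Derivation:
apply F[0]=+7.397 → step 1: x=0.001, v=0.083, θ=0.050, ω=-0.114
apply F[1]=+4.999 → step 2: x=0.003, v=0.139, θ=0.047, ω=-0.186
apply F[2]=+3.226 → step 3: x=0.006, v=0.175, θ=0.043, ω=-0.229
apply F[3]=+1.925 → step 4: x=0.010, v=0.196, θ=0.038, ω=-0.249
apply F[4]=+0.981 → step 5: x=0.014, v=0.206, θ=0.033, ω=-0.255
apply F[5]=+0.305 → step 6: x=0.018, v=0.209, θ=0.028, ω=-0.250
apply F[6]=-0.170 → step 7: x=0.022, v=0.207, θ=0.023, ω=-0.238
apply F[7]=-0.496 → step 8: x=0.026, v=0.201, θ=0.018, ω=-0.223
apply F[8]=-0.712 → step 9: x=0.030, v=0.192, θ=0.014, ω=-0.205
apply F[9]=-0.847 → step 10: x=0.034, v=0.183, θ=0.010, ω=-0.185
apply F[10]=-0.923 → step 11: x=0.038, v=0.172, θ=0.007, ω=-0.166
apply F[11]=-0.957 → step 12: x=0.041, v=0.161, θ=0.004, ω=-0.148
apply F[12]=-0.962 → step 13: x=0.044, v=0.150, θ=0.001, ω=-0.130
apply F[13]=-0.946 → step 14: x=0.047, v=0.139, θ=-0.002, ω=-0.113
apply F[14]=-0.917 → step 15: x=0.050, v=0.129, θ=-0.004, ω=-0.098
apply F[15]=-0.879 → step 16: x=0.052, v=0.119, θ=-0.006, ω=-0.084
apply F[16]=-0.836 → step 17: x=0.054, v=0.110, θ=-0.007, ω=-0.071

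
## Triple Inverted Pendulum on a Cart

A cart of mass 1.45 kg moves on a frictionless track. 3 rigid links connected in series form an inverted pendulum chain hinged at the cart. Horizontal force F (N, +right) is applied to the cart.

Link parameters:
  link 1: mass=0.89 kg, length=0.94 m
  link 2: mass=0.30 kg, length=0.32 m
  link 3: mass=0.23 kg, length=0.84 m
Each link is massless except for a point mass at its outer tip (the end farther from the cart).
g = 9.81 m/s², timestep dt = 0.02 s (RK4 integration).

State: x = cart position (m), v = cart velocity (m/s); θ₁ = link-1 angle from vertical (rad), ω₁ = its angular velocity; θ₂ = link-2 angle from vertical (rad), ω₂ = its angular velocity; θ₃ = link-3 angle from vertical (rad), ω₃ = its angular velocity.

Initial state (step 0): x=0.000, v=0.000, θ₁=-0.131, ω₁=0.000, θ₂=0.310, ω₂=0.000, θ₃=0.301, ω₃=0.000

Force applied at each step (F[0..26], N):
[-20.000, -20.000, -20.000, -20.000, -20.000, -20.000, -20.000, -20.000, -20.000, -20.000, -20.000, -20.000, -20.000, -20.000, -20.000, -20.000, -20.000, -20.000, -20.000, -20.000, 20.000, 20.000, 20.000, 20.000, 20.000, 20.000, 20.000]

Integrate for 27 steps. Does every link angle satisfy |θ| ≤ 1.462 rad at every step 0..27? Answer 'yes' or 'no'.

Answer: no

Derivation:
apply F[0]=-20.000 → step 1: x=-0.002, v=-0.250, θ₁=-0.129, ω₁=0.186, θ₂=0.314, ω₂=0.440, θ₃=0.301, ω₃=-0.004
apply F[1]=-20.000 → step 2: x=-0.010, v=-0.501, θ₁=-0.124, ω₁=0.376, θ₂=0.328, ω₂=0.883, θ₃=0.301, ω₃=-0.011
apply F[2]=-20.000 → step 3: x=-0.023, v=-0.754, θ₁=-0.114, ω₁=0.571, θ₂=0.350, ω₂=1.327, θ₃=0.300, ω₃=-0.025
apply F[3]=-20.000 → step 4: x=-0.040, v=-1.010, θ₁=-0.101, ω₁=0.775, θ₂=0.381, ω₂=1.773, θ₃=0.300, ω₃=-0.046
apply F[4]=-20.000 → step 5: x=-0.063, v=-1.270, θ₁=-0.083, ω₁=0.990, θ₂=0.421, ω₂=2.212, θ₃=0.299, ω₃=-0.074
apply F[5]=-20.000 → step 6: x=-0.091, v=-1.535, θ₁=-0.061, ω₁=1.221, θ₂=0.469, ω₂=2.635, θ₃=0.297, ω₃=-0.108
apply F[6]=-20.000 → step 7: x=-0.124, v=-1.805, θ₁=-0.034, ω₁=1.471, θ₂=0.526, ω₂=3.024, θ₃=0.294, ω₃=-0.142
apply F[7]=-20.000 → step 8: x=-0.163, v=-2.078, θ₁=-0.002, ω₁=1.741, θ₂=0.590, ω₂=3.357, θ₃=0.291, ω₃=-0.170
apply F[8]=-20.000 → step 9: x=-0.208, v=-2.356, θ₁=0.036, ω₁=2.032, θ₂=0.660, ω₂=3.609, θ₃=0.288, ω₃=-0.183
apply F[9]=-20.000 → step 10: x=-0.257, v=-2.634, θ₁=0.079, ω₁=2.344, θ₂=0.733, ω₂=3.756, θ₃=0.284, ω₃=-0.173
apply F[10]=-20.000 → step 11: x=-0.313, v=-2.912, θ₁=0.130, ω₁=2.675, θ₂=0.809, ω₂=3.775, θ₃=0.281, ω₃=-0.135
apply F[11]=-20.000 → step 12: x=-0.374, v=-3.185, θ₁=0.187, ω₁=3.019, θ₂=0.883, ω₂=3.649, θ₃=0.279, ω₃=-0.065
apply F[12]=-20.000 → step 13: x=-0.440, v=-3.448, θ₁=0.250, ω₁=3.370, θ₂=0.954, ω₂=3.366, θ₃=0.278, ω₃=0.037
apply F[13]=-20.000 → step 14: x=-0.512, v=-3.695, θ₁=0.321, ω₁=3.722, θ₂=1.017, ω₂=2.923, θ₃=0.280, ω₃=0.171
apply F[14]=-20.000 → step 15: x=-0.588, v=-3.920, θ₁=0.399, ω₁=4.065, θ₂=1.070, ω₂=2.321, θ₃=0.286, ω₃=0.339
apply F[15]=-20.000 → step 16: x=-0.668, v=-4.116, θ₁=0.484, ω₁=4.394, θ₂=1.109, ω₂=1.576, θ₃=0.294, ω₃=0.544
apply F[16]=-20.000 → step 17: x=-0.752, v=-4.274, θ₁=0.575, ω₁=4.702, θ₂=1.132, ω₂=0.712, θ₃=0.308, ω₃=0.794
apply F[17]=-20.000 → step 18: x=-0.839, v=-4.388, θ₁=0.672, ω₁=4.984, θ₂=1.137, ω₂=-0.231, θ₃=0.326, ω₃=1.100
apply F[18]=-20.000 → step 19: x=-0.927, v=-4.451, θ₁=0.774, ω₁=5.236, θ₂=1.122, ω₂=-1.200, θ₃=0.352, ω₃=1.470
apply F[19]=-20.000 → step 20: x=-1.017, v=-4.462, θ₁=0.881, ω₁=5.450, θ₂=1.089, ω₂=-2.116, θ₃=0.386, ω₃=1.906
apply F[20]=+20.000 → step 21: x=-1.102, v=-4.081, θ₁=0.989, ω₁=5.390, θ₂=1.044, ω₂=-2.424, θ₃=0.426, ω₃=2.089
apply F[21]=+20.000 → step 22: x=-1.180, v=-3.698, θ₁=1.097, ω₁=5.362, θ₂=0.993, ω₂=-2.630, θ₃=0.469, ω₃=2.259
apply F[22]=+20.000 → step 23: x=-1.250, v=-3.310, θ₁=1.204, ω₁=5.366, θ₂=0.939, ω₂=-2.726, θ₃=0.516, ω₃=2.410
apply F[23]=+20.000 → step 24: x=-1.312, v=-2.917, θ₁=1.312, ω₁=5.401, θ₂=0.885, ω₂=-2.695, θ₃=0.565, ω₃=2.535
apply F[24]=+20.000 → step 25: x=-1.367, v=-2.516, θ₁=1.420, ω₁=5.467, θ₂=0.832, ω₂=-2.520, θ₃=0.617, ω₃=2.627
apply F[25]=+20.000 → step 26: x=-1.413, v=-2.106, θ₁=1.531, ω₁=5.571, θ₂=0.785, ω₂=-2.183, θ₃=0.670, ω₃=2.682
apply F[26]=+20.000 → step 27: x=-1.451, v=-1.683, θ₁=1.643, ω₁=5.717, θ₂=0.746, ω₂=-1.670, θ₃=0.724, ω₃=2.704
Max |angle| over trajectory = 1.643 rad; bound = 1.462 → exceeded.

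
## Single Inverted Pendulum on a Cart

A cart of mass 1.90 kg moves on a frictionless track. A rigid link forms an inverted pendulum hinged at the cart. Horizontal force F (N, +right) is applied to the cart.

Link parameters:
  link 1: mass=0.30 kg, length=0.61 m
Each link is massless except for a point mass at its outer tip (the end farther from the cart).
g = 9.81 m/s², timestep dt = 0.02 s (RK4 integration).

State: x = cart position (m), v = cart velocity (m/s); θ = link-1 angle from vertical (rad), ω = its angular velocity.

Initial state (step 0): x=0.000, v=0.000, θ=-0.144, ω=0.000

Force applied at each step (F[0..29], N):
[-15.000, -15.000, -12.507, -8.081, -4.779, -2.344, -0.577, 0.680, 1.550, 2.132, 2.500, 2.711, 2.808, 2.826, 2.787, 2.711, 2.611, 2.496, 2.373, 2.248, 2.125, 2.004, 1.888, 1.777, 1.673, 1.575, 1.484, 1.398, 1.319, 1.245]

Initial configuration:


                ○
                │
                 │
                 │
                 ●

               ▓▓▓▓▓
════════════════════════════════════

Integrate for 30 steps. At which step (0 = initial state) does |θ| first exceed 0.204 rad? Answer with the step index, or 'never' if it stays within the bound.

apply F[0]=-15.000 → step 1: x=-0.002, v=-0.153, θ=-0.142, ω=0.202
apply F[1]=-15.000 → step 2: x=-0.006, v=-0.306, θ=-0.136, ω=0.406
apply F[2]=-12.507 → step 3: x=-0.014, v=-0.434, θ=-0.126, ω=0.571
apply F[3]=-8.081 → step 4: x=-0.023, v=-0.515, θ=-0.114, ω=0.665
apply F[4]=-4.779 → step 5: x=-0.034, v=-0.562, θ=-0.100, ω=0.707
apply F[5]=-2.344 → step 6: x=-0.045, v=-0.584, θ=-0.086, ω=0.713
apply F[6]=-0.577 → step 7: x=-0.057, v=-0.587, θ=-0.072, ω=0.694
apply F[7]=+0.680 → step 8: x=-0.069, v=-0.578, θ=-0.058, ω=0.658
apply F[8]=+1.550 → step 9: x=-0.080, v=-0.560, θ=-0.046, ω=0.612
apply F[9]=+2.132 → step 10: x=-0.091, v=-0.537, θ=-0.034, ω=0.561
apply F[10]=+2.500 → step 11: x=-0.101, v=-0.510, θ=-0.023, ω=0.507
apply F[11]=+2.711 → step 12: x=-0.111, v=-0.481, θ=-0.014, ω=0.453
apply F[12]=+2.808 → step 13: x=-0.121, v=-0.451, θ=-0.005, ω=0.402
apply F[13]=+2.826 → step 14: x=-0.129, v=-0.421, θ=0.002, ω=0.352
apply F[14]=+2.787 → step 15: x=-0.137, v=-0.392, θ=0.009, ω=0.306
apply F[15]=+2.711 → step 16: x=-0.145, v=-0.364, θ=0.015, ω=0.264
apply F[16]=+2.611 → step 17: x=-0.152, v=-0.337, θ=0.020, ω=0.226
apply F[17]=+2.496 → step 18: x=-0.159, v=-0.311, θ=0.024, ω=0.191
apply F[18]=+2.373 → step 19: x=-0.164, v=-0.287, θ=0.027, ω=0.159
apply F[19]=+2.248 → step 20: x=-0.170, v=-0.264, θ=0.030, ω=0.131
apply F[20]=+2.125 → step 21: x=-0.175, v=-0.243, θ=0.033, ω=0.106
apply F[21]=+2.004 → step 22: x=-0.180, v=-0.223, θ=0.035, ω=0.084
apply F[22]=+1.888 → step 23: x=-0.184, v=-0.204, θ=0.036, ω=0.065
apply F[23]=+1.777 → step 24: x=-0.188, v=-0.186, θ=0.037, ω=0.048
apply F[24]=+1.673 → step 25: x=-0.191, v=-0.170, θ=0.038, ω=0.033
apply F[25]=+1.575 → step 26: x=-0.195, v=-0.155, θ=0.038, ω=0.020
apply F[26]=+1.484 → step 27: x=-0.198, v=-0.140, θ=0.039, ω=0.009
apply F[27]=+1.398 → step 28: x=-0.200, v=-0.127, θ=0.039, ω=-0.001
apply F[28]=+1.319 → step 29: x=-0.203, v=-0.114, θ=0.039, ω=-0.009
apply F[29]=+1.245 → step 30: x=-0.205, v=-0.102, θ=0.038, ω=-0.016
max |θ| = 0.144 ≤ 0.204 over all 31 states.

Answer: never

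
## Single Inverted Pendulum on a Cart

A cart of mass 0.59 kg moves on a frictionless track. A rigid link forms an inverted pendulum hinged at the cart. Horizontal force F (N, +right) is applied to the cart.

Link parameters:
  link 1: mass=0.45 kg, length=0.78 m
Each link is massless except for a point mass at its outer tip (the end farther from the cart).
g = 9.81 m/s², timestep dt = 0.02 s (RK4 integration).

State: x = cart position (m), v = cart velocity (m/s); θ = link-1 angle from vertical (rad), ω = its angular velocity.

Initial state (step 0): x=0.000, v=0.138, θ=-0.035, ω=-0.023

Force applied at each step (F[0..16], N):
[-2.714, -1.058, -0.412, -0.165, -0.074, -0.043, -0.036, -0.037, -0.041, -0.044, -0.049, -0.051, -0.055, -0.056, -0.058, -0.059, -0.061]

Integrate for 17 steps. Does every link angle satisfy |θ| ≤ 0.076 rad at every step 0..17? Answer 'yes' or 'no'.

apply F[0]=-2.714 → step 1: x=0.002, v=0.051, θ=-0.034, ω=0.079
apply F[1]=-1.058 → step 2: x=0.003, v=0.020, θ=-0.033, ω=0.110
apply F[2]=-0.412 → step 3: x=0.003, v=0.011, θ=-0.030, ω=0.114
apply F[3]=-0.165 → step 4: x=0.003, v=0.010, θ=-0.028, ω=0.109
apply F[4]=-0.074 → step 5: x=0.003, v=0.011, θ=-0.026, ω=0.100
apply F[5]=-0.043 → step 6: x=0.004, v=0.014, θ=-0.024, ω=0.091
apply F[6]=-0.036 → step 7: x=0.004, v=0.016, θ=-0.022, ω=0.082
apply F[7]=-0.037 → step 8: x=0.004, v=0.018, θ=-0.021, ω=0.074
apply F[8]=-0.041 → step 9: x=0.005, v=0.020, θ=-0.019, ω=0.067
apply F[9]=-0.044 → step 10: x=0.005, v=0.021, θ=-0.018, ω=0.060
apply F[10]=-0.049 → step 11: x=0.005, v=0.022, θ=-0.017, ω=0.055
apply F[11]=-0.051 → step 12: x=0.006, v=0.023, θ=-0.016, ω=0.050
apply F[12]=-0.055 → step 13: x=0.006, v=0.023, θ=-0.015, ω=0.045
apply F[13]=-0.056 → step 14: x=0.007, v=0.023, θ=-0.014, ω=0.041
apply F[14]=-0.058 → step 15: x=0.007, v=0.023, θ=-0.013, ω=0.038
apply F[15]=-0.059 → step 16: x=0.008, v=0.023, θ=-0.013, ω=0.035
apply F[16]=-0.061 → step 17: x=0.008, v=0.023, θ=-0.012, ω=0.032
Max |angle| over trajectory = 0.035 rad; bound = 0.076 → within bound.

Answer: yes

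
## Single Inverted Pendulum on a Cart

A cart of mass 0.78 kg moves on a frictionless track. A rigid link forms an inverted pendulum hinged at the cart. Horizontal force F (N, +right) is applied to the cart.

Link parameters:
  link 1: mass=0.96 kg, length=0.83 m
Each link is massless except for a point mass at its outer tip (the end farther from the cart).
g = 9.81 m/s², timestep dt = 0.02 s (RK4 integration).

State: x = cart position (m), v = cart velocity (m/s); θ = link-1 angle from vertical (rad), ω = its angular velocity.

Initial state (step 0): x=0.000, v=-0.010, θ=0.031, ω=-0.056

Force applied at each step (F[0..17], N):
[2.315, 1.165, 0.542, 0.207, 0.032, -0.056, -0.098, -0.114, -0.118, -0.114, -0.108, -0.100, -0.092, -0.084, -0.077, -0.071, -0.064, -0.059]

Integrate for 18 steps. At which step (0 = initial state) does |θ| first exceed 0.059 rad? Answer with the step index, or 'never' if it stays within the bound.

Answer: never

Derivation:
apply F[0]=+2.315 → step 1: x=0.000, v=0.042, θ=0.029, ω=-0.111
apply F[1]=+1.165 → step 2: x=0.001, v=0.065, θ=0.027, ω=-0.133
apply F[2]=+0.542 → step 3: x=0.003, v=0.073, θ=0.024, ω=-0.136
apply F[3]=+0.207 → step 4: x=0.004, v=0.073, θ=0.022, ω=-0.130
apply F[4]=+0.032 → step 5: x=0.006, v=0.069, θ=0.019, ω=-0.121
apply F[5]=-0.056 → step 6: x=0.007, v=0.063, θ=0.017, ω=-0.109
apply F[6]=-0.098 → step 7: x=0.008, v=0.056, θ=0.015, ω=-0.098
apply F[7]=-0.114 → step 8: x=0.009, v=0.050, θ=0.013, ω=-0.087
apply F[8]=-0.118 → step 9: x=0.010, v=0.044, θ=0.011, ω=-0.077
apply F[9]=-0.114 → step 10: x=0.011, v=0.039, θ=0.010, ω=-0.068
apply F[10]=-0.108 → step 11: x=0.012, v=0.034, θ=0.008, ω=-0.060
apply F[11]=-0.100 → step 12: x=0.012, v=0.029, θ=0.007, ω=-0.053
apply F[12]=-0.092 → step 13: x=0.013, v=0.025, θ=0.006, ω=-0.047
apply F[13]=-0.084 → step 14: x=0.013, v=0.022, θ=0.005, ω=-0.041
apply F[14]=-0.077 → step 15: x=0.014, v=0.019, θ=0.005, ω=-0.036
apply F[15]=-0.071 → step 16: x=0.014, v=0.016, θ=0.004, ω=-0.031
apply F[16]=-0.064 → step 17: x=0.014, v=0.013, θ=0.003, ω=-0.027
apply F[17]=-0.059 → step 18: x=0.015, v=0.011, θ=0.003, ω=-0.024
max |θ| = 0.031 ≤ 0.059 over all 19 states.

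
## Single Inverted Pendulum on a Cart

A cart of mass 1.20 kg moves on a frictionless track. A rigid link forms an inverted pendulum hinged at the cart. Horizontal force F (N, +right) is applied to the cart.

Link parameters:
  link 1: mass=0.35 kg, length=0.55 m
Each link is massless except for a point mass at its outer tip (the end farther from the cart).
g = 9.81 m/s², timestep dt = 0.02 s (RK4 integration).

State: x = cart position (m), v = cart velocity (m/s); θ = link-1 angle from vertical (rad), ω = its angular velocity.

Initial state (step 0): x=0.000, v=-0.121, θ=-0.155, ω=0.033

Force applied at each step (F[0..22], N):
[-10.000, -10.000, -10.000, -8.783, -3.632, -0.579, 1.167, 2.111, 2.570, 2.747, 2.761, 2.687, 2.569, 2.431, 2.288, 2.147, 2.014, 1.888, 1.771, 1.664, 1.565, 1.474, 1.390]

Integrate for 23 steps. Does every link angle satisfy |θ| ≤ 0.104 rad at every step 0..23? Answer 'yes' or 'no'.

apply F[0]=-10.000 → step 1: x=-0.004, v=-0.278, θ=-0.152, ω=0.260
apply F[1]=-10.000 → step 2: x=-0.011, v=-0.435, θ=-0.145, ω=0.490
apply F[2]=-10.000 → step 3: x=-0.021, v=-0.593, θ=-0.132, ω=0.726
apply F[3]=-8.783 → step 4: x=-0.035, v=-0.732, θ=-0.116, ω=0.932
apply F[4]=-3.632 → step 5: x=-0.050, v=-0.787, θ=-0.097, ω=0.993
apply F[5]=-0.579 → step 6: x=-0.066, v=-0.792, θ=-0.077, ω=0.971
apply F[6]=+1.167 → step 7: x=-0.081, v=-0.769, θ=-0.058, ω=0.905
apply F[7]=+2.111 → step 8: x=-0.096, v=-0.731, θ=-0.041, ω=0.819
apply F[8]=+2.570 → step 9: x=-0.110, v=-0.686, θ=-0.026, ω=0.726
apply F[9]=+2.747 → step 10: x=-0.124, v=-0.640, θ=-0.012, ω=0.634
apply F[10]=+2.761 → step 11: x=-0.136, v=-0.593, θ=-0.000, ω=0.548
apply F[11]=+2.687 → step 12: x=-0.147, v=-0.549, θ=0.010, ω=0.468
apply F[12]=+2.569 → step 13: x=-0.158, v=-0.507, θ=0.019, ω=0.397
apply F[13]=+2.431 → step 14: x=-0.168, v=-0.467, θ=0.026, ω=0.334
apply F[14]=+2.288 → step 15: x=-0.177, v=-0.431, θ=0.032, ω=0.278
apply F[15]=+2.147 → step 16: x=-0.185, v=-0.397, θ=0.037, ω=0.229
apply F[16]=+2.014 → step 17: x=-0.193, v=-0.366, θ=0.041, ω=0.186
apply F[17]=+1.888 → step 18: x=-0.200, v=-0.337, θ=0.045, ω=0.149
apply F[18]=+1.771 → step 19: x=-0.206, v=-0.310, θ=0.047, ω=0.116
apply F[19]=+1.664 → step 20: x=-0.212, v=-0.285, θ=0.049, ω=0.088
apply F[20]=+1.565 → step 21: x=-0.218, v=-0.262, θ=0.051, ω=0.064
apply F[21]=+1.474 → step 22: x=-0.223, v=-0.240, θ=0.052, ω=0.043
apply F[22]=+1.390 → step 23: x=-0.227, v=-0.220, θ=0.053, ω=0.025
Max |angle| over trajectory = 0.155 rad; bound = 0.104 → exceeded.

Answer: no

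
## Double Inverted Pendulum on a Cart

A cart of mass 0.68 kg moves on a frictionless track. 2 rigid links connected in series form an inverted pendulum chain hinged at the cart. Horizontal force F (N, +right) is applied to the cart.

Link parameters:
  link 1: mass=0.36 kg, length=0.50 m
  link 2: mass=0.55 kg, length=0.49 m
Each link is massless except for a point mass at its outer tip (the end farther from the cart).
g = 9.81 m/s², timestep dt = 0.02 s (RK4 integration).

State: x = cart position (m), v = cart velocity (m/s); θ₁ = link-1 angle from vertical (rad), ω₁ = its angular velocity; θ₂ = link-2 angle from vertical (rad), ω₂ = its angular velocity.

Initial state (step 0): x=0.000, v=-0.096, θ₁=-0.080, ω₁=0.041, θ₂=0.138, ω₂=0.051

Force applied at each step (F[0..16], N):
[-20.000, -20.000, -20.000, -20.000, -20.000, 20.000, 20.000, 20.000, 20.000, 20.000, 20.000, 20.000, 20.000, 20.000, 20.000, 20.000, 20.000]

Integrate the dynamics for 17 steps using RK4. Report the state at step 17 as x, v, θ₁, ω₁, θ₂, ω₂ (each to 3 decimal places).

apply F[0]=-20.000 → step 1: x=-0.008, v=-0.662, θ₁=-0.070, ω₁=0.999, θ₂=0.141, ω₂=0.294
apply F[1]=-20.000 → step 2: x=-0.027, v=-1.235, θ₁=-0.040, ω₁=2.007, θ₂=0.149, ω₂=0.493
apply F[2]=-20.000 → step 3: x=-0.057, v=-1.820, θ₁=0.011, ω₁=3.103, θ₂=0.161, ω₂=0.610
apply F[3]=-20.000 → step 4: x=-0.099, v=-2.409, θ₁=0.085, ω₁=4.285, θ₂=0.173, ω₂=0.631
apply F[4]=-20.000 → step 5: x=-0.153, v=-2.974, θ₁=0.183, ω₁=5.471, θ₂=0.186, ω₂=0.607
apply F[5]=+20.000 → step 6: x=-0.207, v=-2.410, θ₁=0.282, ω₁=4.477, θ₂=0.198, ω₂=0.586
apply F[6]=+20.000 → step 7: x=-0.250, v=-1.898, θ₁=0.363, ω₁=3.695, θ₂=0.208, ω₂=0.474
apply F[7]=+20.000 → step 8: x=-0.283, v=-1.431, θ₁=0.431, ω₁=3.116, θ₂=0.216, ω₂=0.251
apply F[8]=+20.000 → step 9: x=-0.307, v=-0.998, θ₁=0.489, ω₁=2.701, θ₂=0.218, ω₂=-0.073
apply F[9]=+20.000 → step 10: x=-0.323, v=-0.588, θ₁=0.540, ω₁=2.414, θ₂=0.212, ω₂=-0.485
apply F[10]=+20.000 → step 11: x=-0.331, v=-0.192, θ₁=0.586, ω₁=2.222, θ₂=0.198, ω₂=-0.972
apply F[11]=+20.000 → step 12: x=-0.331, v=0.196, θ₁=0.629, ω₁=2.098, θ₂=0.173, ω₂=-1.523
apply F[12]=+20.000 → step 13: x=-0.323, v=0.585, θ₁=0.670, ω₁=2.013, θ₂=0.137, ω₂=-2.127
apply F[13]=+20.000 → step 14: x=-0.308, v=0.978, θ₁=0.710, ω₁=1.936, θ₂=0.088, ω₂=-2.770
apply F[14]=+20.000 → step 15: x=-0.284, v=1.379, θ₁=0.748, ω₁=1.839, θ₂=0.026, ω₂=-3.442
apply F[15]=+20.000 → step 16: x=-0.252, v=1.790, θ₁=0.783, ω₁=1.690, θ₂=-0.050, ω₂=-4.132
apply F[16]=+20.000 → step 17: x=-0.212, v=2.210, θ₁=0.815, ω₁=1.461, θ₂=-0.140, ω₂=-4.837

Answer: x=-0.212, v=2.210, θ₁=0.815, ω₁=1.461, θ₂=-0.140, ω₂=-4.837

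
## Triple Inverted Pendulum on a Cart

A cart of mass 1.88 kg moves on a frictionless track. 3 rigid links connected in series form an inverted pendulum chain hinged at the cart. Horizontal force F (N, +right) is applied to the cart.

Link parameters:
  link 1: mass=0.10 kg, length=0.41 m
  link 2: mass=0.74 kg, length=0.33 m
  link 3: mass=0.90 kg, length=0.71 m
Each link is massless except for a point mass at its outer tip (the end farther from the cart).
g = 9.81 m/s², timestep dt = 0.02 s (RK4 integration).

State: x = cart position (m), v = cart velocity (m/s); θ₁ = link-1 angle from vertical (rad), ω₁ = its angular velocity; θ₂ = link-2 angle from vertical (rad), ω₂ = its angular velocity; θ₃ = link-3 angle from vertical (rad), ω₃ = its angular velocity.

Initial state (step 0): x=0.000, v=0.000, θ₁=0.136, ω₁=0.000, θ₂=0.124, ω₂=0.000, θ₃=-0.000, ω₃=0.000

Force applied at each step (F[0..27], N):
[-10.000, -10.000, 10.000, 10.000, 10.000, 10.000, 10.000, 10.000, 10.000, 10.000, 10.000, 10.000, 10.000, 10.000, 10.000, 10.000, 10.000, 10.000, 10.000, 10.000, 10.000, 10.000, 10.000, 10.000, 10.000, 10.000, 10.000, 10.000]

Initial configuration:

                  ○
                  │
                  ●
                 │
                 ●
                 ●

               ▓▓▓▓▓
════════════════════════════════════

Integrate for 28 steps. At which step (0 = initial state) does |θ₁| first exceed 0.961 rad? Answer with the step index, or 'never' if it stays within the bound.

Answer: never

Derivation:
apply F[0]=-10.000 → step 1: x=-0.001, v=-0.128, θ₁=0.141, ω₁=0.469, θ₂=0.124, ω₂=-0.046, θ₃=-0.001, ω₃=-0.067
apply F[1]=-10.000 → step 2: x=-0.005, v=-0.257, θ₁=0.155, ω₁=1.010, θ₂=0.122, ω₂=-0.182, θ₃=-0.003, ω₃=-0.131
apply F[2]=+10.000 → step 3: x=-0.009, v=-0.179, θ₁=0.177, ω₁=1.249, θ₂=0.115, ω₂=-0.558, θ₃=-0.006, ω₃=-0.201
apply F[3]=+10.000 → step 4: x=-0.012, v=-0.101, θ₁=0.207, ω₁=1.693, θ₂=0.097, ω₂=-1.206, θ₃=-0.011, ω₃=-0.260
apply F[4]=+10.000 → step 5: x=-0.014, v=-0.020, θ₁=0.246, ω₁=2.261, θ₂=0.065, ω₂=-2.046, θ₃=-0.016, ω₃=-0.295
apply F[5]=+10.000 → step 6: x=-0.013, v=0.070, θ₁=0.296, ω₁=2.742, θ₂=0.016, ω₂=-2.824, θ₃=-0.022, ω₃=-0.308
apply F[6]=+10.000 → step 7: x=-0.011, v=0.167, θ₁=0.354, ω₁=3.022, θ₂=-0.046, ω₂=-3.383, θ₃=-0.028, ω₃=-0.309
apply F[7]=+10.000 → step 8: x=-0.006, v=0.268, θ₁=0.416, ω₁=3.143, θ₂=-0.118, ω₂=-3.766, θ₃=-0.035, ω₃=-0.308
apply F[8]=+10.000 → step 9: x=0.000, v=0.370, θ₁=0.480, ω₁=3.171, θ₂=-0.196, ω₂=-4.054, θ₃=-0.041, ω₃=-0.307
apply F[9]=+10.000 → step 10: x=0.008, v=0.474, θ₁=0.543, ω₁=3.143, θ₂=-0.280, ω₂=-4.302, θ₃=-0.047, ω₃=-0.308
apply F[10]=+10.000 → step 11: x=0.019, v=0.577, θ₁=0.605, ω₁=3.074, θ₂=-0.368, ω₂=-4.543, θ₃=-0.053, ω₃=-0.312
apply F[11]=+10.000 → step 12: x=0.032, v=0.680, θ₁=0.665, ω₁=2.968, θ₂=-0.462, ω₂=-4.799, θ₃=-0.059, ω₃=-0.317
apply F[12]=+10.000 → step 13: x=0.046, v=0.783, θ₁=0.723, ω₁=2.819, θ₂=-0.561, ω₂=-5.090, θ₃=-0.066, ω₃=-0.327
apply F[13]=+10.000 → step 14: x=0.063, v=0.885, θ₁=0.778, ω₁=2.614, θ₂=-0.666, ω₂=-5.437, θ₃=-0.073, ω₃=-0.341
apply F[14]=+10.000 → step 15: x=0.082, v=0.985, θ₁=0.827, ω₁=2.330, θ₂=-0.779, ω₂=-5.869, θ₃=-0.080, ω₃=-0.363
apply F[15]=+10.000 → step 16: x=0.102, v=1.084, θ₁=0.870, ω₁=1.928, θ₂=-0.901, ω₂=-6.428, θ₃=-0.087, ω₃=-0.396
apply F[16]=+10.000 → step 17: x=0.125, v=1.179, θ₁=0.903, ω₁=1.343, θ₂=-1.037, ω₂=-7.182, θ₃=-0.096, ω₃=-0.447
apply F[17]=+10.000 → step 18: x=0.149, v=1.268, θ₁=0.922, ω₁=0.466, θ₂=-1.191, ω₂=-8.241, θ₃=-0.105, ω₃=-0.530
apply F[18]=+10.000 → step 19: x=0.176, v=1.346, θ₁=0.919, ω₁=-0.892, θ₂=-1.370, ω₂=-9.802, θ₃=-0.117, ω₃=-0.675
apply F[19]=+10.000 → step 20: x=0.203, v=1.402, θ₁=0.881, ω₁=-3.062, θ₂=-1.588, ω₂=-12.223, θ₃=-0.133, ω₃=-0.950
apply F[20]=+10.000 → step 21: x=0.231, v=1.412, θ₁=0.787, ω₁=-6.614, θ₂=-1.869, ω₂=-16.195, θ₃=-0.157, ω₃=-1.515
apply F[21]=+10.000 → step 22: x=0.259, v=1.312, θ₁=0.601, ω₁=-12.497, θ₂=-2.256, ω₂=-23.259, θ₃=-0.198, ω₃=-2.814
apply F[22]=+10.000 → step 23: x=0.282, v=0.896, θ₁=0.267, ω₁=-20.098, θ₂=-2.844, ω₂=-35.628, θ₃=-0.285, ω₃=-6.539
apply F[23]=+10.000 → step 24: x=0.297, v=0.743, θ₁=-0.022, ω₁=-6.286, θ₂=-3.465, ω₂=-22.606, θ₃=-0.455, ω₃=-9.690
apply F[24]=+10.000 → step 25: x=0.313, v=0.862, θ₁=-0.068, ω₁=-0.087, θ₂=-3.823, ω₂=-15.149, θ₃=-0.651, ω₃=-9.794
apply F[25]=+10.000 → step 26: x=0.332, v=0.973, θ₁=-0.049, ω₁=1.718, θ₂=-4.100, ω₂=-13.006, θ₃=-0.846, ω₃=-9.778
apply F[26]=+10.000 → step 27: x=0.352, v=1.080, θ₁=-0.006, ω₁=2.446, θ₂=-4.352, ω₂=-12.275, θ₃=-1.042, ω₃=-9.766
apply F[27]=+10.000 → step 28: x=0.375, v=1.186, θ₁=0.047, ω₁=2.848, θ₂=-4.595, ω₂=-12.100, θ₃=-1.237, ω₃=-9.756
max |θ₁| = 0.922 ≤ 0.961 over all 29 states.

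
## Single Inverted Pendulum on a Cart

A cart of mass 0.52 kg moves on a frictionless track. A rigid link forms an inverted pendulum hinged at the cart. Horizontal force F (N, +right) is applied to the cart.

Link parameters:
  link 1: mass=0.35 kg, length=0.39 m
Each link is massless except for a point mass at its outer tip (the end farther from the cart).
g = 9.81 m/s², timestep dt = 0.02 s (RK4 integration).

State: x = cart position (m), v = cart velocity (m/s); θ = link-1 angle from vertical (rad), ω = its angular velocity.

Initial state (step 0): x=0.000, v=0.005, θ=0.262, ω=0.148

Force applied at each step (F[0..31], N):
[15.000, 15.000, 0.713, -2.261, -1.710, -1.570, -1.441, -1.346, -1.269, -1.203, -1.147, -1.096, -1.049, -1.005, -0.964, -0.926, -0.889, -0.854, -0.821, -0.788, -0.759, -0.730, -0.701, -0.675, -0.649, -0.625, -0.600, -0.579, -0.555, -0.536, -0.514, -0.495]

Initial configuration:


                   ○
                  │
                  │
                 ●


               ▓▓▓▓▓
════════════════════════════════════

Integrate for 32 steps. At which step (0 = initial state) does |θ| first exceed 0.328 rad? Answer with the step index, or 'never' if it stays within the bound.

apply F[0]=+15.000 → step 1: x=0.005, v=0.526, θ=0.253, ω=-1.015
apply F[1]=+15.000 → step 2: x=0.021, v=1.056, θ=0.221, ω=-2.216
apply F[2]=+0.713 → step 3: x=0.042, v=1.063, θ=0.178, ω=-2.132
apply F[3]=-2.261 → step 4: x=0.063, v=0.960, θ=0.138, ω=-1.794
apply F[4]=-1.710 → step 5: x=0.081, v=0.881, θ=0.105, ω=-1.532
apply F[5]=-1.570 → step 6: x=0.098, v=0.810, θ=0.077, ω=-1.305
apply F[6]=-1.441 → step 7: x=0.113, v=0.747, θ=0.053, ω=-1.111
apply F[7]=-1.346 → step 8: x=0.128, v=0.690, θ=0.032, ω=-0.943
apply F[8]=-1.269 → step 9: x=0.141, v=0.638, θ=0.015, ω=-0.799
apply F[9]=-1.203 → step 10: x=0.153, v=0.591, θ=0.000, ω=-0.674
apply F[10]=-1.147 → step 11: x=0.165, v=0.548, θ=-0.012, ω=-0.566
apply F[11]=-1.096 → step 12: x=0.175, v=0.508, θ=-0.023, ω=-0.473
apply F[12]=-1.049 → step 13: x=0.185, v=0.471, θ=-0.031, ω=-0.392
apply F[13]=-1.005 → step 14: x=0.194, v=0.437, θ=-0.038, ω=-0.322
apply F[14]=-0.964 → step 15: x=0.203, v=0.405, θ=-0.044, ω=-0.262
apply F[15]=-0.926 → step 16: x=0.210, v=0.376, θ=-0.049, ω=-0.210
apply F[16]=-0.889 → step 17: x=0.218, v=0.348, θ=-0.053, ω=-0.165
apply F[17]=-0.854 → step 18: x=0.224, v=0.323, θ=-0.056, ω=-0.127
apply F[18]=-0.821 → step 19: x=0.231, v=0.299, θ=-0.058, ω=-0.094
apply F[19]=-0.788 → step 20: x=0.236, v=0.276, θ=-0.059, ω=-0.066
apply F[20]=-0.759 → step 21: x=0.242, v=0.255, θ=-0.060, ω=-0.041
apply F[21]=-0.730 → step 22: x=0.247, v=0.235, θ=-0.061, ω=-0.021
apply F[22]=-0.701 → step 23: x=0.251, v=0.216, θ=-0.061, ω=-0.003
apply F[23]=-0.675 → step 24: x=0.255, v=0.198, θ=-0.061, ω=0.012
apply F[24]=-0.649 → step 25: x=0.259, v=0.181, θ=-0.061, ω=0.024
apply F[25]=-0.625 → step 26: x=0.262, v=0.165, θ=-0.060, ω=0.035
apply F[26]=-0.600 → step 27: x=0.266, v=0.150, θ=-0.059, ω=0.044
apply F[27]=-0.579 → step 28: x=0.268, v=0.136, θ=-0.059, ω=0.051
apply F[28]=-0.555 → step 29: x=0.271, v=0.122, θ=-0.057, ω=0.057
apply F[29]=-0.536 → step 30: x=0.273, v=0.109, θ=-0.056, ω=0.062
apply F[30]=-0.514 → step 31: x=0.275, v=0.097, θ=-0.055, ω=0.065
apply F[31]=-0.495 → step 32: x=0.277, v=0.085, θ=-0.054, ω=0.069
max |θ| = 0.262 ≤ 0.328 over all 33 states.

Answer: never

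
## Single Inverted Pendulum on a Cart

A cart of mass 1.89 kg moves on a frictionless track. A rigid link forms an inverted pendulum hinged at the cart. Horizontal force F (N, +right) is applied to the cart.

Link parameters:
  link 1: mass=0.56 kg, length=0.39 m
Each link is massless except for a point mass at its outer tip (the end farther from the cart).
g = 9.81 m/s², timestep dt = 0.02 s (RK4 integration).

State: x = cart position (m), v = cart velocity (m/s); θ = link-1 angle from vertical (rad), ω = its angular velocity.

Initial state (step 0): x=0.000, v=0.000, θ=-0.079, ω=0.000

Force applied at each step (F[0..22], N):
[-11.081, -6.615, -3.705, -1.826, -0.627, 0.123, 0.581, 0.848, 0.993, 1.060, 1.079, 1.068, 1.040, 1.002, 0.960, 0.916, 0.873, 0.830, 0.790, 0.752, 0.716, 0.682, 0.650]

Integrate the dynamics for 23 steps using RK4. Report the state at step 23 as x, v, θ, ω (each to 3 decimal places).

Answer: x=-0.071, v=-0.074, θ=0.017, ω=0.015

Derivation:
apply F[0]=-11.081 → step 1: x=-0.001, v=-0.113, θ=-0.077, ω=0.248
apply F[1]=-6.615 → step 2: x=-0.004, v=-0.178, θ=-0.070, ω=0.379
apply F[2]=-3.705 → step 3: x=-0.008, v=-0.214, θ=-0.062, ω=0.436
apply F[3]=-1.826 → step 4: x=-0.012, v=-0.230, θ=-0.053, ω=0.448
apply F[4]=-0.627 → step 5: x=-0.017, v=-0.233, θ=-0.044, ω=0.434
apply F[5]=+0.123 → step 6: x=-0.022, v=-0.230, θ=-0.036, ω=0.404
apply F[6]=+0.581 → step 7: x=-0.026, v=-0.222, θ=-0.028, ω=0.367
apply F[7]=+0.848 → step 8: x=-0.030, v=-0.211, θ=-0.021, ω=0.328
apply F[8]=+0.993 → step 9: x=-0.035, v=-0.200, θ=-0.015, ω=0.289
apply F[9]=+1.060 → step 10: x=-0.038, v=-0.188, θ=-0.010, ω=0.252
apply F[10]=+1.079 → step 11: x=-0.042, v=-0.176, θ=-0.005, ω=0.218
apply F[11]=+1.068 → step 12: x=-0.046, v=-0.164, θ=-0.001, ω=0.187
apply F[12]=+1.040 → step 13: x=-0.049, v=-0.153, θ=0.002, ω=0.159
apply F[13]=+1.002 → step 14: x=-0.052, v=-0.143, θ=0.005, ω=0.135
apply F[14]=+0.960 → step 15: x=-0.054, v=-0.133, θ=0.008, ω=0.113
apply F[15]=+0.916 → step 16: x=-0.057, v=-0.124, θ=0.010, ω=0.094
apply F[16]=+0.873 → step 17: x=-0.059, v=-0.116, θ=0.012, ω=0.077
apply F[17]=+0.830 → step 18: x=-0.062, v=-0.107, θ=0.013, ω=0.063
apply F[18]=+0.790 → step 19: x=-0.064, v=-0.100, θ=0.014, ω=0.050
apply F[19]=+0.752 → step 20: x=-0.066, v=-0.093, θ=0.015, ω=0.039
apply F[20]=+0.716 → step 21: x=-0.067, v=-0.086, θ=0.016, ω=0.030
apply F[21]=+0.682 → step 22: x=-0.069, v=-0.080, θ=0.016, ω=0.022
apply F[22]=+0.650 → step 23: x=-0.071, v=-0.074, θ=0.017, ω=0.015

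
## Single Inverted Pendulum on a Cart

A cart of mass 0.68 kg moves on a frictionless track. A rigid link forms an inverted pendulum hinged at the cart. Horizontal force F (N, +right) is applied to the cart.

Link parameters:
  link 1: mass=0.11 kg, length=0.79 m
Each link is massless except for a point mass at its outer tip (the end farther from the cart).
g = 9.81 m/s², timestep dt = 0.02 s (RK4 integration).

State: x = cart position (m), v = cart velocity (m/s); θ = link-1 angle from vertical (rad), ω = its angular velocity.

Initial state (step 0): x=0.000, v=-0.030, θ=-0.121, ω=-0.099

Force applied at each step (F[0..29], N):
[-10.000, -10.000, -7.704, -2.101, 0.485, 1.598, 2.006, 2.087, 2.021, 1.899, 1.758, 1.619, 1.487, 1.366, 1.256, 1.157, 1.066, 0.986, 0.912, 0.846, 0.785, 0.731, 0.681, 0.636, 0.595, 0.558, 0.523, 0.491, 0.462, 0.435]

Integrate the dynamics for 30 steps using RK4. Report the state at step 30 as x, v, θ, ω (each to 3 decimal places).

Answer: x=-0.241, v=-0.071, θ=0.041, ω=-0.038

Derivation:
apply F[0]=-10.000 → step 1: x=-0.003, v=-0.320, θ=-0.120, ω=0.235
apply F[1]=-10.000 → step 2: x=-0.013, v=-0.610, θ=-0.112, ω=0.571
apply F[2]=-7.704 → step 3: x=-0.027, v=-0.833, θ=-0.098, ω=0.825
apply F[3]=-2.101 → step 4: x=-0.044, v=-0.892, θ=-0.081, ω=0.878
apply F[4]=+0.485 → step 5: x=-0.062, v=-0.875, θ=-0.063, ω=0.839
apply F[5]=+1.598 → step 6: x=-0.079, v=-0.827, θ=-0.047, ω=0.764
apply F[6]=+2.006 → step 7: x=-0.095, v=-0.766, θ=-0.033, ω=0.678
apply F[7]=+2.087 → step 8: x=-0.110, v=-0.704, θ=-0.020, ω=0.593
apply F[8]=+2.021 → step 9: x=-0.123, v=-0.644, θ=-0.009, ω=0.513
apply F[9]=+1.899 → step 10: x=-0.136, v=-0.588, θ=0.000, ω=0.441
apply F[10]=+1.758 → step 11: x=-0.147, v=-0.537, θ=0.008, ω=0.377
apply F[11]=+1.619 → step 12: x=-0.157, v=-0.490, θ=0.015, ω=0.320
apply F[12]=+1.487 → step 13: x=-0.166, v=-0.446, θ=0.021, ω=0.270
apply F[13]=+1.366 → step 14: x=-0.175, v=-0.407, θ=0.026, ω=0.226
apply F[14]=+1.256 → step 15: x=-0.183, v=-0.371, θ=0.030, ω=0.188
apply F[15]=+1.157 → step 16: x=-0.190, v=-0.338, θ=0.034, ω=0.154
apply F[16]=+1.066 → step 17: x=-0.196, v=-0.308, θ=0.037, ω=0.124
apply F[17]=+0.986 → step 18: x=-0.202, v=-0.280, θ=0.039, ω=0.099
apply F[18]=+0.912 → step 19: x=-0.208, v=-0.254, θ=0.041, ω=0.076
apply F[19]=+0.846 → step 20: x=-0.212, v=-0.231, θ=0.042, ω=0.057
apply F[20]=+0.785 → step 21: x=-0.217, v=-0.209, θ=0.043, ω=0.040
apply F[21]=+0.731 → step 22: x=-0.221, v=-0.189, θ=0.044, ω=0.025
apply F[22]=+0.681 → step 23: x=-0.224, v=-0.170, θ=0.044, ω=0.012
apply F[23]=+0.636 → step 24: x=-0.228, v=-0.153, θ=0.044, ω=0.001
apply F[24]=+0.595 → step 25: x=-0.230, v=-0.137, θ=0.044, ω=-0.008
apply F[25]=+0.558 → step 26: x=-0.233, v=-0.122, θ=0.044, ω=-0.016
apply F[26]=+0.523 → step 27: x=-0.235, v=-0.108, θ=0.043, ω=-0.023
apply F[27]=+0.491 → step 28: x=-0.237, v=-0.095, θ=0.043, ω=-0.029
apply F[28]=+0.462 → step 29: x=-0.239, v=-0.083, θ=0.042, ω=-0.034
apply F[29]=+0.435 → step 30: x=-0.241, v=-0.071, θ=0.041, ω=-0.038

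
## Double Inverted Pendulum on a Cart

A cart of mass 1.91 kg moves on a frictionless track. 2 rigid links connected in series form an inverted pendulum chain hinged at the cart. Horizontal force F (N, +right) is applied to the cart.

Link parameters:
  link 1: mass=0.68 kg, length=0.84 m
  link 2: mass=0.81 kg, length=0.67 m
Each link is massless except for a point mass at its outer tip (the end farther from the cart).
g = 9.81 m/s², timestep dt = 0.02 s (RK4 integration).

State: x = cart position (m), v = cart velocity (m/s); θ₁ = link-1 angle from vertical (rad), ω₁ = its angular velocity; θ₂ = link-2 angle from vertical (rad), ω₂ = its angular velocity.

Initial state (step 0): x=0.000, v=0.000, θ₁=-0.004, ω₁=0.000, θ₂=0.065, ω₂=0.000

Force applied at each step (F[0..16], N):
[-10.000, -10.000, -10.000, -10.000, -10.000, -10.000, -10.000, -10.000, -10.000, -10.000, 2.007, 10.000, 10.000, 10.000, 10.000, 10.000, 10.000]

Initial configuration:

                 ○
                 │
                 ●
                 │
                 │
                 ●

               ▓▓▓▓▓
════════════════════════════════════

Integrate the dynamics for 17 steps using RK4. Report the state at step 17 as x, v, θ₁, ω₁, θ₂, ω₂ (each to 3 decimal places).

Answer: x=-0.230, v=-0.633, θ₁=0.278, ω₁=1.177, θ₂=0.125, ω₂=-0.046

Derivation:
apply F[0]=-10.000 → step 1: x=-0.001, v=-0.104, θ₁=-0.003, ω₁=0.104, θ₂=0.065, ω₂=0.044
apply F[1]=-10.000 → step 2: x=-0.004, v=-0.209, θ₁=0.000, ω₁=0.210, θ₂=0.067, ω₂=0.087
apply F[2]=-10.000 → step 3: x=-0.009, v=-0.314, θ₁=0.005, ω₁=0.317, θ₂=0.069, ω₂=0.128
apply F[3]=-10.000 → step 4: x=-0.017, v=-0.420, θ₁=0.013, ω₁=0.429, θ₂=0.072, ω₂=0.167
apply F[4]=-10.000 → step 5: x=-0.026, v=-0.527, θ₁=0.023, ω₁=0.546, θ₂=0.076, ω₂=0.201
apply F[5]=-10.000 → step 6: x=-0.038, v=-0.636, θ₁=0.035, ω₁=0.669, θ₂=0.080, ω₂=0.231
apply F[6]=-10.000 → step 7: x=-0.052, v=-0.747, θ₁=0.049, ω₁=0.800, θ₂=0.085, ω₂=0.255
apply F[7]=-10.000 → step 8: x=-0.068, v=-0.859, θ₁=0.067, ω₁=0.940, θ₂=0.090, ω₂=0.272
apply F[8]=-10.000 → step 9: x=-0.086, v=-0.974, θ₁=0.087, ω₁=1.091, θ₂=0.096, ω₂=0.281
apply F[9]=-10.000 → step 10: x=-0.107, v=-1.091, θ₁=0.111, ω₁=1.252, θ₂=0.101, ω₂=0.281
apply F[10]=+2.007 → step 11: x=-0.128, v=-1.086, θ₁=0.136, ω₁=1.280, θ₂=0.107, ω₂=0.271
apply F[11]=+10.000 → step 12: x=-0.149, v=-1.002, θ₁=0.161, ω₁=1.225, θ₂=0.112, ω₂=0.248
apply F[12]=+10.000 → step 13: x=-0.169, v=-0.922, θ₁=0.185, ω₁=1.186, θ₂=0.117, ω₂=0.213
apply F[13]=+10.000 → step 14: x=-0.186, v=-0.845, θ₁=0.208, ω₁=1.162, θ₂=0.120, ω₂=0.166
apply F[14]=+10.000 → step 15: x=-0.202, v=-0.771, θ₁=0.232, ω₁=1.153, θ₂=0.123, ω₂=0.108
apply F[15]=+10.000 → step 16: x=-0.217, v=-0.701, θ₁=0.255, ω₁=1.158, θ₂=0.125, ω₂=0.037
apply F[16]=+10.000 → step 17: x=-0.230, v=-0.633, θ₁=0.278, ω₁=1.177, θ₂=0.125, ω₂=-0.046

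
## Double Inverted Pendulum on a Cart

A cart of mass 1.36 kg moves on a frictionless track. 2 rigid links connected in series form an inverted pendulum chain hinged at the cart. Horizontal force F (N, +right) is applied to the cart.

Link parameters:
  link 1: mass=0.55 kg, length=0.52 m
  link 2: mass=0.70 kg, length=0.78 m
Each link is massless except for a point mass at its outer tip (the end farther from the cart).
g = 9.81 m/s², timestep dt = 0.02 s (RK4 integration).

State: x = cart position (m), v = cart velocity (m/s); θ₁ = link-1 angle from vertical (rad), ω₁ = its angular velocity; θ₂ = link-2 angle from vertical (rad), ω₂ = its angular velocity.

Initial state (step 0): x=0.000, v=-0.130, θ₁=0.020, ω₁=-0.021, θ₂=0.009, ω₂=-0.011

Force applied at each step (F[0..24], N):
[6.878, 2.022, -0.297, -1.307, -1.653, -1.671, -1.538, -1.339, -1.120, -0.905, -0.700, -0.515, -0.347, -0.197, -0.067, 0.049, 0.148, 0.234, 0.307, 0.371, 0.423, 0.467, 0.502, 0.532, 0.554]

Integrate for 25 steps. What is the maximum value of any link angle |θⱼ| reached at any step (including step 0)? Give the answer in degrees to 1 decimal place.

Answer: 1.1°

Derivation:
apply F[0]=+6.878 → step 1: x=-0.002, v=-0.032, θ₁=0.018, ω₁=-0.197, θ₂=0.009, ω₂=-0.017
apply F[1]=+2.022 → step 2: x=-0.002, v=-0.005, θ₁=0.013, ω₁=-0.239, θ₂=0.008, ω₂=-0.021
apply F[2]=-0.297 → step 3: x=-0.002, v=-0.012, θ₁=0.009, ω₁=-0.221, θ₂=0.008, ω₂=-0.023
apply F[3]=-1.307 → step 4: x=-0.003, v=-0.032, θ₁=0.005, ω₁=-0.179, θ₂=0.007, ω₂=-0.022
apply F[4]=-1.653 → step 5: x=-0.004, v=-0.057, θ₁=0.002, ω₁=-0.132, θ₂=0.007, ω₂=-0.020
apply F[5]=-1.671 → step 6: x=-0.005, v=-0.082, θ₁=-0.000, ω₁=-0.087, θ₂=0.007, ω₂=-0.017
apply F[6]=-1.538 → step 7: x=-0.007, v=-0.104, θ₁=-0.002, ω₁=-0.048, θ₂=0.006, ω₂=-0.012
apply F[7]=-1.339 → step 8: x=-0.009, v=-0.124, θ₁=-0.002, ω₁=-0.016, θ₂=0.006, ω₂=-0.007
apply F[8]=-1.120 → step 9: x=-0.012, v=-0.140, θ₁=-0.002, ω₁=0.010, θ₂=0.006, ω₂=-0.002
apply F[9]=-0.905 → step 10: x=-0.015, v=-0.152, θ₁=-0.002, ω₁=0.029, θ₂=0.006, ω₂=0.002
apply F[10]=-0.700 → step 11: x=-0.018, v=-0.162, θ₁=-0.001, ω₁=0.044, θ₂=0.006, ω₂=0.007
apply F[11]=-0.515 → step 12: x=-0.021, v=-0.170, θ₁=-0.000, ω₁=0.055, θ₂=0.006, ω₂=0.011
apply F[12]=-0.347 → step 13: x=-0.025, v=-0.175, θ₁=0.001, ω₁=0.062, θ₂=0.007, ω₂=0.014
apply F[13]=-0.197 → step 14: x=-0.028, v=-0.178, θ₁=0.002, ω₁=0.066, θ₂=0.007, ω₂=0.017
apply F[14]=-0.067 → step 15: x=-0.032, v=-0.180, θ₁=0.003, ω₁=0.068, θ₂=0.007, ω₂=0.020
apply F[15]=+0.049 → step 16: x=-0.035, v=-0.180, θ₁=0.005, ω₁=0.068, θ₂=0.008, ω₂=0.022
apply F[16]=+0.148 → step 17: x=-0.039, v=-0.178, θ₁=0.006, ω₁=0.066, θ₂=0.008, ω₂=0.023
apply F[17]=+0.234 → step 18: x=-0.042, v=-0.176, θ₁=0.007, ω₁=0.064, θ₂=0.009, ω₂=0.024
apply F[18]=+0.307 → step 19: x=-0.046, v=-0.173, θ₁=0.009, ω₁=0.060, θ₂=0.009, ω₂=0.025
apply F[19]=+0.371 → step 20: x=-0.049, v=-0.169, θ₁=0.010, ω₁=0.056, θ₂=0.010, ω₂=0.025
apply F[20]=+0.423 → step 21: x=-0.053, v=-0.165, θ₁=0.011, ω₁=0.052, θ₂=0.010, ω₂=0.025
apply F[21]=+0.467 → step 22: x=-0.056, v=-0.160, θ₁=0.012, ω₁=0.048, θ₂=0.011, ω₂=0.024
apply F[22]=+0.502 → step 23: x=-0.059, v=-0.155, θ₁=0.013, ω₁=0.043, θ₂=0.011, ω₂=0.023
apply F[23]=+0.532 → step 24: x=-0.062, v=-0.150, θ₁=0.014, ω₁=0.038, θ₂=0.012, ω₂=0.022
apply F[24]=+0.554 → step 25: x=-0.065, v=-0.144, θ₁=0.014, ω₁=0.034, θ₂=0.012, ω₂=0.021
Max |angle| over trajectory = 0.020 rad = 1.1°.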